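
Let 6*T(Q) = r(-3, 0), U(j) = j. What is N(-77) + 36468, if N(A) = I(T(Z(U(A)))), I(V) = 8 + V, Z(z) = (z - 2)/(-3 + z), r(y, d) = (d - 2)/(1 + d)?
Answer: 109427/3 ≈ 36476.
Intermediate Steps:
r(y, d) = (-2 + d)/(1 + d)
Z(z) = (-2 + z)/(-3 + z)
T(Q) = -⅓ (T(Q) = ((-2 + 0)/(1 + 0))/6 = (-2/1)/6 = (1*(-2))/6 = (⅙)*(-2) = -⅓)
N(A) = 23/3 (N(A) = 8 - ⅓ = 23/3)
N(-77) + 36468 = 23/3 + 36468 = 109427/3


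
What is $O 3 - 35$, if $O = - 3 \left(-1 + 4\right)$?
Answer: $-62$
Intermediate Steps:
$O = -9$ ($O = \left(-3\right) 3 = -9$)
$O 3 - 35 = \left(-9\right) 3 - 35 = -27 - 35 = -62$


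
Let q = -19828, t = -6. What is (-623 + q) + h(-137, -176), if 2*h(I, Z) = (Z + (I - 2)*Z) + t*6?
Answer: -8325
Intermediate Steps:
h(I, Z) = -18 + Z/2 + Z*(-2 + I)/2 (h(I, Z) = ((Z + (I - 2)*Z) - 6*6)/2 = ((Z + (-2 + I)*Z) - 36)/2 = ((Z + Z*(-2 + I)) - 36)/2 = (-36 + Z + Z*(-2 + I))/2 = -18 + Z/2 + Z*(-2 + I)/2)
(-623 + q) + h(-137, -176) = (-623 - 19828) + (-18 - ½*(-176) + (½)*(-137)*(-176)) = -20451 + (-18 + 88 + 12056) = -20451 + 12126 = -8325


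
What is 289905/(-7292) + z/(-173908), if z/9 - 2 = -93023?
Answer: -5539002069/158517142 ≈ -34.943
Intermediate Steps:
z = -837189 (z = 18 + 9*(-93023) = 18 - 837207 = -837189)
289905/(-7292) + z/(-173908) = 289905/(-7292) - 837189/(-173908) = 289905*(-1/7292) - 837189*(-1/173908) = -289905/7292 + 837189/173908 = -5539002069/158517142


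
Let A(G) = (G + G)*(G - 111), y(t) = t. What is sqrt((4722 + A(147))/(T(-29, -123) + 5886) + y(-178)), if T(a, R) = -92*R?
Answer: 5*I*sqrt(58231637)/2867 ≈ 13.308*I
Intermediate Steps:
A(G) = 2*G*(-111 + G) (A(G) = (2*G)*(-111 + G) = 2*G*(-111 + G))
sqrt((4722 + A(147))/(T(-29, -123) + 5886) + y(-178)) = sqrt((4722 + 2*147*(-111 + 147))/(-92*(-123) + 5886) - 178) = sqrt((4722 + 2*147*36)/(11316 + 5886) - 178) = sqrt((4722 + 10584)/17202 - 178) = sqrt(15306*(1/17202) - 178) = sqrt(2551/2867 - 178) = sqrt(-507775/2867) = 5*I*sqrt(58231637)/2867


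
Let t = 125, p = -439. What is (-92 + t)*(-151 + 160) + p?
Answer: -142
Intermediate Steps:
(-92 + t)*(-151 + 160) + p = (-92 + 125)*(-151 + 160) - 439 = 33*9 - 439 = 297 - 439 = -142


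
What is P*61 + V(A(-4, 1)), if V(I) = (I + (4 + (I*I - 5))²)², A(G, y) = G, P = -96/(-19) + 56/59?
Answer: 55161169/1121 ≈ 49207.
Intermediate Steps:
P = 6728/1121 (P = -96*(-1/19) + 56*(1/59) = 96/19 + 56/59 = 6728/1121 ≈ 6.0018)
V(I) = (I + (-1 + I²)²)² (V(I) = (I + (4 + (I² - 5))²)² = (I + (4 + (-5 + I²))²)² = (I + (-1 + I²)²)²)
P*61 + V(A(-4, 1)) = (6728/1121)*61 + (-4 + (-1 + (-4)²)²)² = 410408/1121 + (-4 + (-1 + 16)²)² = 410408/1121 + (-4 + 15²)² = 410408/1121 + (-4 + 225)² = 410408/1121 + 221² = 410408/1121 + 48841 = 55161169/1121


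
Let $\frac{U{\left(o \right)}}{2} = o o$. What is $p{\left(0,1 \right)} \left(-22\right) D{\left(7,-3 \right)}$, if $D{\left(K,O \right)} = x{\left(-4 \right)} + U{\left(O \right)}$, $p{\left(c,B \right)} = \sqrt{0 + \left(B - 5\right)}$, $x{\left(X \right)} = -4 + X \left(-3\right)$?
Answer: $- 1144 i \approx - 1144.0 i$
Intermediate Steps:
$x{\left(X \right)} = -4 - 3 X$
$U{\left(o \right)} = 2 o^{2}$ ($U{\left(o \right)} = 2 o o = 2 o^{2}$)
$p{\left(c,B \right)} = \sqrt{-5 + B}$ ($p{\left(c,B \right)} = \sqrt{0 + \left(-5 + B\right)} = \sqrt{-5 + B}$)
$D{\left(K,O \right)} = 8 + 2 O^{2}$ ($D{\left(K,O \right)} = \left(-4 - -12\right) + 2 O^{2} = \left(-4 + 12\right) + 2 O^{2} = 8 + 2 O^{2}$)
$p{\left(0,1 \right)} \left(-22\right) D{\left(7,-3 \right)} = \sqrt{-5 + 1} \left(-22\right) \left(8 + 2 \left(-3\right)^{2}\right) = \sqrt{-4} \left(-22\right) \left(8 + 2 \cdot 9\right) = 2 i \left(-22\right) \left(8 + 18\right) = - 44 i 26 = - 1144 i$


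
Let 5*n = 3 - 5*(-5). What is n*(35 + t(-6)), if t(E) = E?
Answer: 812/5 ≈ 162.40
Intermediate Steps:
n = 28/5 (n = (3 - 5*(-5))/5 = (3 + 25)/5 = (⅕)*28 = 28/5 ≈ 5.6000)
n*(35 + t(-6)) = 28*(35 - 6)/5 = (28/5)*29 = 812/5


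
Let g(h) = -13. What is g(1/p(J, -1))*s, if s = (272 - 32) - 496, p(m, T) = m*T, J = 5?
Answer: 3328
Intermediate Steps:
p(m, T) = T*m
s = -256 (s = 240 - 496 = -256)
g(1/p(J, -1))*s = -13*(-256) = 3328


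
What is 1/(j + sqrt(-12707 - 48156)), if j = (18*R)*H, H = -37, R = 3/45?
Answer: -1110/1570859 - 275*I*sqrt(503)/1570859 ≈ -0.00070662 - 0.0039263*I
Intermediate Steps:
R = 1/15 (R = 3*(1/45) = 1/15 ≈ 0.066667)
j = -222/5 (j = (18*(1/15))*(-37) = (6/5)*(-37) = -222/5 ≈ -44.400)
1/(j + sqrt(-12707 - 48156)) = 1/(-222/5 + sqrt(-12707 - 48156)) = 1/(-222/5 + sqrt(-60863)) = 1/(-222/5 + 11*I*sqrt(503))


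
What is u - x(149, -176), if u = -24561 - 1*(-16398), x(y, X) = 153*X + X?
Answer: 18941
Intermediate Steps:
x(y, X) = 154*X
u = -8163 (u = -24561 + 16398 = -8163)
u - x(149, -176) = -8163 - 154*(-176) = -8163 - 1*(-27104) = -8163 + 27104 = 18941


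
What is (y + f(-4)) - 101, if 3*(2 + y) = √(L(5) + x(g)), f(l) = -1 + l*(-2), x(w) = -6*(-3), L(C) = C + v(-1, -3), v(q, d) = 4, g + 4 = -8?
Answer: -96 + √3 ≈ -94.268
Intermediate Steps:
g = -12 (g = -4 - 8 = -12)
L(C) = 4 + C (L(C) = C + 4 = 4 + C)
x(w) = 18
f(l) = -1 - 2*l
y = -2 + √3 (y = -2 + √((4 + 5) + 18)/3 = -2 + √(9 + 18)/3 = -2 + √27/3 = -2 + (3*√3)/3 = -2 + √3 ≈ -0.26795)
(y + f(-4)) - 101 = ((-2 + √3) + (-1 - 2*(-4))) - 101 = ((-2 + √3) + (-1 + 8)) - 101 = ((-2 + √3) + 7) - 101 = (5 + √3) - 101 = -96 + √3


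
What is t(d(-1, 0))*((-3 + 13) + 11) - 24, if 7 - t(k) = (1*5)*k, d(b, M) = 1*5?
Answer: -402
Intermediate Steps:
d(b, M) = 5
t(k) = 7 - 5*k (t(k) = 7 - 1*5*k = 7 - 5*k)
t(d(-1, 0))*((-3 + 13) + 11) - 24 = (7 - 5*5)*((-3 + 13) + 11) - 24 = (7 - 25)*(10 + 11) - 24 = -18*21 - 24 = -378 - 24 = -402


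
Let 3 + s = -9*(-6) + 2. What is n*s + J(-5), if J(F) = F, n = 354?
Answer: 18757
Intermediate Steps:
s = 53 (s = -3 + (-9*(-6) + 2) = -3 + (54 + 2) = -3 + 56 = 53)
n*s + J(-5) = 354*53 - 5 = 18762 - 5 = 18757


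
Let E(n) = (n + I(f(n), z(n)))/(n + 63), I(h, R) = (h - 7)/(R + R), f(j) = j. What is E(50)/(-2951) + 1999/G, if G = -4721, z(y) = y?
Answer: -66683061703/157427882300 ≈ -0.42358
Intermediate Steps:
I(h, R) = (-7 + h)/(2*R) (I(h, R) = (-7 + h)/((2*R)) = (-7 + h)*(1/(2*R)) = (-7 + h)/(2*R))
E(n) = (n + (-7 + n)/(2*n))/(63 + n) (E(n) = (n + (-7 + n)/(2*n))/(n + 63) = (n + (-7 + n)/(2*n))/(63 + n))
E(50)/(-2951) + 1999/G = ((½)*(-7 + 50 + 2*50²)/(50*(63 + 50)))/(-2951) + 1999/(-4721) = ((½)*(1/50)*(-7 + 50 + 2*2500)/113)*(-1/2951) + 1999*(-1/4721) = ((½)*(1/50)*(1/113)*(-7 + 50 + 5000))*(-1/2951) - 1999/4721 = ((½)*(1/50)*(1/113)*5043)*(-1/2951) - 1999/4721 = (5043/11300)*(-1/2951) - 1999/4721 = -5043/33346300 - 1999/4721 = -66683061703/157427882300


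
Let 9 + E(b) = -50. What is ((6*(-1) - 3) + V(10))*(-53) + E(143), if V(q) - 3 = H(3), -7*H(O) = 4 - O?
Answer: 1866/7 ≈ 266.57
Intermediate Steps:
H(O) = -4/7 + O/7 (H(O) = -(4 - O)/7 = -4/7 + O/7)
V(q) = 20/7 (V(q) = 3 + (-4/7 + (⅐)*3) = 3 + (-4/7 + 3/7) = 3 - ⅐ = 20/7)
E(b) = -59 (E(b) = -9 - 50 = -59)
((6*(-1) - 3) + V(10))*(-53) + E(143) = ((6*(-1) - 3) + 20/7)*(-53) - 59 = ((-6 - 3) + 20/7)*(-53) - 59 = (-9 + 20/7)*(-53) - 59 = -43/7*(-53) - 59 = 2279/7 - 59 = 1866/7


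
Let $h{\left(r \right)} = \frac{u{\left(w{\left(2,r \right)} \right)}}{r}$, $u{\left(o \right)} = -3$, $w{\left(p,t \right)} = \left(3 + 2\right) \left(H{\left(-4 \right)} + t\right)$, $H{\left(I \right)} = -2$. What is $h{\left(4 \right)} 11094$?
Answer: $- \frac{16641}{2} \approx -8320.5$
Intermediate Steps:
$w{\left(p,t \right)} = -10 + 5 t$ ($w{\left(p,t \right)} = \left(3 + 2\right) \left(-2 + t\right) = 5 \left(-2 + t\right) = -10 + 5 t$)
$h{\left(r \right)} = - \frac{3}{r}$
$h{\left(4 \right)} 11094 = - \frac{3}{4} \cdot 11094 = \left(-3\right) \frac{1}{4} \cdot 11094 = \left(- \frac{3}{4}\right) 11094 = - \frac{16641}{2}$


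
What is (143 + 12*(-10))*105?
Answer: 2415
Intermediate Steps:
(143 + 12*(-10))*105 = (143 - 120)*105 = 23*105 = 2415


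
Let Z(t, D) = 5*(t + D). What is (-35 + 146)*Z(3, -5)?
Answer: -1110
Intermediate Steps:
Z(t, D) = 5*D + 5*t (Z(t, D) = 5*(D + t) = 5*D + 5*t)
(-35 + 146)*Z(3, -5) = (-35 + 146)*(5*(-5) + 5*3) = 111*(-25 + 15) = 111*(-10) = -1110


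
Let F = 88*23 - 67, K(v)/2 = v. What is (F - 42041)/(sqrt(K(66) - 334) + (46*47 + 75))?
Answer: -89667908/5004371 + 40084*I*sqrt(202)/5004371 ≈ -17.918 + 0.11384*I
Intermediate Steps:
K(v) = 2*v
F = 1957 (F = 2024 - 67 = 1957)
(F - 42041)/(sqrt(K(66) - 334) + (46*47 + 75)) = (1957 - 42041)/(sqrt(2*66 - 334) + (46*47 + 75)) = -40084/(sqrt(132 - 334) + (2162 + 75)) = -40084/(sqrt(-202) + 2237) = -40084/(I*sqrt(202) + 2237) = -40084/(2237 + I*sqrt(202))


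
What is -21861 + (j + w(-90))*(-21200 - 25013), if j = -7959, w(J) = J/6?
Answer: 368480601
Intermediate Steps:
w(J) = J/6 (w(J) = J*(1/6) = J/6)
-21861 + (j + w(-90))*(-21200 - 25013) = -21861 + (-7959 + (1/6)*(-90))*(-21200 - 25013) = -21861 + (-7959 - 15)*(-46213) = -21861 - 7974*(-46213) = -21861 + 368502462 = 368480601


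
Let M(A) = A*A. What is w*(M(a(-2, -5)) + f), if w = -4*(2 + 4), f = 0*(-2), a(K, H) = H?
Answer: -600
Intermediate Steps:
f = 0
M(A) = A**2
w = -24 (w = -4*6 = -24)
w*(M(a(-2, -5)) + f) = -24*((-5)**2 + 0) = -24*(25 + 0) = -24*25 = -600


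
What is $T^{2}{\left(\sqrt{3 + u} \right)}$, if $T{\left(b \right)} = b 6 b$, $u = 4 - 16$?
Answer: $2916$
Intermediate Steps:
$u = -12$ ($u = 4 - 16 = -12$)
$T{\left(b \right)} = 6 b^{2}$ ($T{\left(b \right)} = 6 b b = 6 b^{2}$)
$T^{2}{\left(\sqrt{3 + u} \right)} = \left(6 \left(\sqrt{3 - 12}\right)^{2}\right)^{2} = \left(6 \left(\sqrt{-9}\right)^{2}\right)^{2} = \left(6 \left(3 i\right)^{2}\right)^{2} = \left(6 \left(-9\right)\right)^{2} = \left(-54\right)^{2} = 2916$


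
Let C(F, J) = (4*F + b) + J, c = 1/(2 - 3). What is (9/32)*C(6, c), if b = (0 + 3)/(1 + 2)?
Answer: 27/4 ≈ 6.7500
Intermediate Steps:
b = 1 (b = 3/3 = 3*(⅓) = 1)
c = -1 (c = 1/(-1) = -1)
C(F, J) = 1 + J + 4*F (C(F, J) = (4*F + 1) + J = (1 + 4*F) + J = 1 + J + 4*F)
(9/32)*C(6, c) = (9/32)*(1 - 1 + 4*6) = (9*(1/32))*(1 - 1 + 24) = (9/32)*24 = 27/4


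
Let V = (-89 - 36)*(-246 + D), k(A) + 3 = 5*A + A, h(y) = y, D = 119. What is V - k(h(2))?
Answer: 15866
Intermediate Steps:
k(A) = -3 + 6*A (k(A) = -3 + (5*A + A) = -3 + 6*A)
V = 15875 (V = (-89 - 36)*(-246 + 119) = -125*(-127) = 15875)
V - k(h(2)) = 15875 - (-3 + 6*2) = 15875 - (-3 + 12) = 15875 - 1*9 = 15875 - 9 = 15866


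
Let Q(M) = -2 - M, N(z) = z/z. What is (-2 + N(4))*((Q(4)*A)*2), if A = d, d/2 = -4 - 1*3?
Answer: -168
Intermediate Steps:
N(z) = 1
d = -14 (d = 2*(-4 - 1*3) = 2*(-4 - 3) = 2*(-7) = -14)
A = -14
(-2 + N(4))*((Q(4)*A)*2) = (-2 + 1)*(((-2 - 1*4)*(-14))*2) = -(-2 - 4)*(-14)*2 = -(-6*(-14))*2 = -84*2 = -1*168 = -168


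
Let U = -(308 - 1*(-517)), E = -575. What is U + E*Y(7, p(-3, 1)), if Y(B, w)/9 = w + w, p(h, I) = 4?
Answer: -42225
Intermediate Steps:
Y(B, w) = 18*w (Y(B, w) = 9*(w + w) = 9*(2*w) = 18*w)
U = -825 (U = -(308 + 517) = -1*825 = -825)
U + E*Y(7, p(-3, 1)) = -825 - 10350*4 = -825 - 575*72 = -825 - 41400 = -42225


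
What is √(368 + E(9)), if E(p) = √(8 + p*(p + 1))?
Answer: √(368 + 7*√2) ≈ 19.440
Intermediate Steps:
E(p) = √(8 + p*(1 + p))
√(368 + E(9)) = √(368 + √(8 + 9 + 9²)) = √(368 + √(8 + 9 + 81)) = √(368 + √98) = √(368 + 7*√2)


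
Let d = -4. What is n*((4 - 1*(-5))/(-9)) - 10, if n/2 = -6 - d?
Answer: -6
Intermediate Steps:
n = -4 (n = 2*(-6 - 1*(-4)) = 2*(-6 + 4) = 2*(-2) = -4)
n*((4 - 1*(-5))/(-9)) - 10 = -4*(4 - 1*(-5))/(-9) - 10 = -4*(4 + 5)*(-1)/9 - 10 = -36*(-1)/9 - 10 = -4*(-1) - 10 = 4 - 10 = -6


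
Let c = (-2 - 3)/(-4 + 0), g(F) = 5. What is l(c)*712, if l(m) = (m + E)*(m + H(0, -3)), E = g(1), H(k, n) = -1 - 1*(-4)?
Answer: 37825/2 ≈ 18913.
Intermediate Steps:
H(k, n) = 3 (H(k, n) = -1 + 4 = 3)
E = 5
c = 5/4 (c = -5/(-4) = -5*(-1/4) = 5/4 ≈ 1.2500)
l(m) = (3 + m)*(5 + m) (l(m) = (m + 5)*(m + 3) = (5 + m)*(3 + m) = (3 + m)*(5 + m))
l(c)*712 = (15 + (5/4)**2 + 8*(5/4))*712 = (15 + 25/16 + 10)*712 = (425/16)*712 = 37825/2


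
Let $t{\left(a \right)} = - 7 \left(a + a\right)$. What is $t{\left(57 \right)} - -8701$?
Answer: $7903$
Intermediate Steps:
$t{\left(a \right)} = - 14 a$ ($t{\left(a \right)} = - 7 \cdot 2 a = - 14 a$)
$t{\left(57 \right)} - -8701 = \left(-14\right) 57 - -8701 = -798 + 8701 = 7903$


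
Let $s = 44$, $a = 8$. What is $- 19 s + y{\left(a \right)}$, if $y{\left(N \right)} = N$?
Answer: $-828$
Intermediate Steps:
$- 19 s + y{\left(a \right)} = \left(-19\right) 44 + 8 = -836 + 8 = -828$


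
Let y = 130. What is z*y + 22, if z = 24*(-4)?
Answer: -12458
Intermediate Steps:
z = -96
z*y + 22 = -96*130 + 22 = -12480 + 22 = -12458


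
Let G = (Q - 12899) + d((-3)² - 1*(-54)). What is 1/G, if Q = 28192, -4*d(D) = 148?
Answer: 1/15256 ≈ 6.5548e-5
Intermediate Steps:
d(D) = -37 (d(D) = -¼*148 = -37)
G = 15256 (G = (28192 - 12899) - 37 = 15293 - 37 = 15256)
1/G = 1/15256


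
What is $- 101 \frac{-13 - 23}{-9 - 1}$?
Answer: $- \frac{1818}{5} \approx -363.6$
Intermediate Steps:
$- 101 \frac{-13 - 23}{-9 - 1} = - 101 \left(- \frac{36}{-10}\right) = - 101 \left(\left(-36\right) \left(- \frac{1}{10}\right)\right) = \left(-101\right) \frac{18}{5} = - \frac{1818}{5}$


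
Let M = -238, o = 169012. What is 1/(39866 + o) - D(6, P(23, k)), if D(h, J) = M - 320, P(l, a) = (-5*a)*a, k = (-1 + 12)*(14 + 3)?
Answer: 116553925/208878 ≈ 558.00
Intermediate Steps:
k = 187 (k = 11*17 = 187)
P(l, a) = -5*a²
D(h, J) = -558 (D(h, J) = -238 - 320 = -558)
1/(39866 + o) - D(6, P(23, k)) = 1/(39866 + 169012) - 1*(-558) = 1/208878 + 558 = 116553925/208878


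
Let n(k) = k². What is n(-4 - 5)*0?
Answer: 0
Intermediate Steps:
n(-4 - 5)*0 = (-4 - 5)²*0 = (-9)²*0 = 81*0 = 0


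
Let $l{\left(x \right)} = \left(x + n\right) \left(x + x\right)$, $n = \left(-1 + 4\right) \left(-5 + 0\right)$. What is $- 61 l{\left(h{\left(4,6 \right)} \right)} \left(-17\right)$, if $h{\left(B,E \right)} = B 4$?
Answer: $33184$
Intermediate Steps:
$n = -15$ ($n = 3 \left(-5\right) = -15$)
$h{\left(B,E \right)} = 4 B$
$l{\left(x \right)} = 2 x \left(-15 + x\right)$ ($l{\left(x \right)} = \left(x - 15\right) \left(x + x\right) = \left(-15 + x\right) 2 x = 2 x \left(-15 + x\right)$)
$- 61 l{\left(h{\left(4,6 \right)} \right)} \left(-17\right) = - 61 \cdot 2 \cdot 4 \cdot 4 \left(-15 + 4 \cdot 4\right) \left(-17\right) = - 61 \cdot 2 \cdot 16 \left(-15 + 16\right) \left(-17\right) = - 61 \cdot 2 \cdot 16 \cdot 1 \left(-17\right) = \left(-61\right) 32 \left(-17\right) = \left(-1952\right) \left(-17\right) = 33184$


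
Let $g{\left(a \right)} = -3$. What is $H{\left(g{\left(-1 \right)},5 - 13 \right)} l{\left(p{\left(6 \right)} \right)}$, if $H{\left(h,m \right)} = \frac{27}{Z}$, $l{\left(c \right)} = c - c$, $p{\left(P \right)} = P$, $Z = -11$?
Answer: $0$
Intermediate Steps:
$l{\left(c \right)} = 0$
$H{\left(h,m \right)} = - \frac{27}{11}$ ($H{\left(h,m \right)} = \frac{27}{-11} = 27 \left(- \frac{1}{11}\right) = - \frac{27}{11}$)
$H{\left(g{\left(-1 \right)},5 - 13 \right)} l{\left(p{\left(6 \right)} \right)} = \left(- \frac{27}{11}\right) 0 = 0$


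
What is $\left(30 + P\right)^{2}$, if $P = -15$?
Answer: $225$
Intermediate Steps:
$\left(30 + P\right)^{2} = \left(30 - 15\right)^{2} = 15^{2} = 225$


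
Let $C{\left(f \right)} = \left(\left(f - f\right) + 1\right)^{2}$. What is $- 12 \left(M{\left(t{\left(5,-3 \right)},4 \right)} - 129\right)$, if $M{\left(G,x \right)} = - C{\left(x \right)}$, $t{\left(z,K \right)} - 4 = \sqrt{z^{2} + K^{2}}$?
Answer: $1560$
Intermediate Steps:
$C{\left(f \right)} = 1$ ($C{\left(f \right)} = \left(0 + 1\right)^{2} = 1^{2} = 1$)
$t{\left(z,K \right)} = 4 + \sqrt{K^{2} + z^{2}}$ ($t{\left(z,K \right)} = 4 + \sqrt{z^{2} + K^{2}} = 4 + \sqrt{K^{2} + z^{2}}$)
$M{\left(G,x \right)} = -1$ ($M{\left(G,x \right)} = \left(-1\right) 1 = -1$)
$- 12 \left(M{\left(t{\left(5,-3 \right)},4 \right)} - 129\right) = - 12 \left(-1 - 129\right) = \left(-12\right) \left(-130\right) = 1560$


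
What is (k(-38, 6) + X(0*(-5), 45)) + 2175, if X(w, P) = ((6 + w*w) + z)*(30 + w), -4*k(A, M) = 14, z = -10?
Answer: 4103/2 ≈ 2051.5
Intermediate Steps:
k(A, M) = -7/2 (k(A, M) = -¼*14 = -7/2)
X(w, P) = (-4 + w²)*(30 + w) (X(w, P) = ((6 + w*w) - 10)*(30 + w) = ((6 + w²) - 10)*(30 + w) = (-4 + w²)*(30 + w))
(k(-38, 6) + X(0*(-5), 45)) + 2175 = (-7/2 + (-120 + (0*(-5))³ - 0*(-5) + 30*(0*(-5))²)) + 2175 = (-7/2 + (-120 + 0³ - 4*0 + 30*0²)) + 2175 = (-7/2 + (-120 + 0 + 0 + 30*0)) + 2175 = (-7/2 + (-120 + 0 + 0 + 0)) + 2175 = (-7/2 - 120) + 2175 = -247/2 + 2175 = 4103/2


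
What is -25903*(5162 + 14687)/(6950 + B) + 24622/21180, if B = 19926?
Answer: -2722251650647/142308420 ≈ -19129.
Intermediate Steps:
-25903*(5162 + 14687)/(6950 + B) + 24622/21180 = -25903*(5162 + 14687)/(6950 + 19926) + 24622/21180 = -25903/(26876/19849) + 24622*(1/21180) = -25903/(26876*(1/19849)) + 12311/10590 = -25903/26876/19849 + 12311/10590 = -25903*19849/26876 + 12311/10590 = -514148647/26876 + 12311/10590 = -2722251650647/142308420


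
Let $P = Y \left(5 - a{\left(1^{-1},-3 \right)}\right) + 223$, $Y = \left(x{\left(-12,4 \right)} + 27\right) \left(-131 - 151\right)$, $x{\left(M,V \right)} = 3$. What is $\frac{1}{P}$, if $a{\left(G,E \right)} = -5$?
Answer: $- \frac{1}{84377} \approx -1.1852 \cdot 10^{-5}$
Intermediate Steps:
$Y = -8460$ ($Y = \left(3 + 27\right) \left(-131 - 151\right) = 30 \left(-282\right) = -8460$)
$P = -84377$ ($P = - 8460 \left(5 - -5\right) + 223 = - 8460 \left(5 + 5\right) + 223 = \left(-8460\right) 10 + 223 = -84600 + 223 = -84377$)
$\frac{1}{P} = \frac{1}{-84377} = - \frac{1}{84377}$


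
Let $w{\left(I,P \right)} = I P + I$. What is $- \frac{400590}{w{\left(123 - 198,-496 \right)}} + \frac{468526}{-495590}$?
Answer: $- \frac{479827613}{40886175} \approx -11.736$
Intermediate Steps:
$w{\left(I,P \right)} = I + I P$
$- \frac{400590}{w{\left(123 - 198,-496 \right)}} + \frac{468526}{-495590} = - \frac{400590}{\left(123 - 198\right) \left(1 - 496\right)} + \frac{468526}{-495590} = - \frac{400590}{\left(-75\right) \left(-495\right)} + 468526 \left(- \frac{1}{495590}\right) = - \frac{400590}{37125} - \frac{234263}{247795} = \left(-400590\right) \frac{1}{37125} - \frac{234263}{247795} = - \frac{8902}{825} - \frac{234263}{247795} = - \frac{479827613}{40886175}$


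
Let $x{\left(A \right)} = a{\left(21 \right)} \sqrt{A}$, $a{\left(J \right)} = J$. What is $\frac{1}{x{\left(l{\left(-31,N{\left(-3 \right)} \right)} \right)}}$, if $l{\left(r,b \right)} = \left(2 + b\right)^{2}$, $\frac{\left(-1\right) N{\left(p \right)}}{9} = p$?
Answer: $\frac{1}{609} \approx 0.001642$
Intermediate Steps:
$N{\left(p \right)} = - 9 p$
$x{\left(A \right)} = 21 \sqrt{A}$
$\frac{1}{x{\left(l{\left(-31,N{\left(-3 \right)} \right)} \right)}} = \frac{1}{21 \sqrt{\left(2 - -27\right)^{2}}} = \frac{1}{21 \sqrt{\left(2 + 27\right)^{2}}} = \frac{1}{21 \sqrt{29^{2}}} = \frac{1}{21 \sqrt{841}} = \frac{1}{21 \cdot 29} = \frac{1}{609}$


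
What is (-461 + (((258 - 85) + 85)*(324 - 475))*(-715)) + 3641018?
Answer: 31495527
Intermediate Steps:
(-461 + (((258 - 85) + 85)*(324 - 475))*(-715)) + 3641018 = (-461 + ((173 + 85)*(-151))*(-715)) + 3641018 = (-461 + (258*(-151))*(-715)) + 3641018 = (-461 - 38958*(-715)) + 3641018 = (-461 + 27854970) + 3641018 = 27854509 + 3641018 = 31495527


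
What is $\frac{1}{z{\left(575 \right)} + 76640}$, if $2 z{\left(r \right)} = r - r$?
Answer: $\frac{1}{76640} \approx 1.3048 \cdot 10^{-5}$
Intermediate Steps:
$z{\left(r \right)} = 0$ ($z{\left(r \right)} = \frac{r - r}{2} = \frac{1}{2} \cdot 0 = 0$)
$\frac{1}{z{\left(575 \right)} + 76640} = \frac{1}{0 + 76640} = \frac{1}{76640}$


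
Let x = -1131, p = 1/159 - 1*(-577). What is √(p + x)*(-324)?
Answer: -108*I*√14005515/53 ≈ -7626.0*I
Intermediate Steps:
p = 91744/159 (p = 1/159 + 577 = 91744/159 ≈ 577.01)
√(p + x)*(-324) = √(91744/159 - 1131)*(-324) = √(-88085/159)*(-324) = (I*√14005515/159)*(-324) = -108*I*√14005515/53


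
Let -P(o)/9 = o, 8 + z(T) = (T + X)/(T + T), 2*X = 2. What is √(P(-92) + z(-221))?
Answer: √40073930/221 ≈ 28.644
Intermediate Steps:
X = 1 (X = (½)*2 = 1)
z(T) = -8 + (1 + T)/(2*T) (z(T) = -8 + (T + 1)/(T + T) = -8 + (1 + T)/((2*T)) = -8 + (1 + T)*(1/(2*T)) = -8 + (1 + T)/(2*T))
P(o) = -9*o
√(P(-92) + z(-221)) = √(-9*(-92) + (½)*(1 - 15*(-221))/(-221)) = √(828 + (½)*(-1/221)*(1 + 3315)) = √(828 + (½)*(-1/221)*3316) = √(828 - 1658/221) = √(181330/221) = √40073930/221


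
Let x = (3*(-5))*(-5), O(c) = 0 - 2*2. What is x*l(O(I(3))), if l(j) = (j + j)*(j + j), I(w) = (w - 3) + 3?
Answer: 4800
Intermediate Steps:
I(w) = w (I(w) = (-3 + w) + 3 = w)
O(c) = -4 (O(c) = 0 - 4 = -4)
l(j) = 4*j**2 (l(j) = (2*j)*(2*j) = 4*j**2)
x = 75 (x = -15*(-5) = 75)
x*l(O(I(3))) = 75*(4*(-4)**2) = 75*(4*16) = 75*64 = 4800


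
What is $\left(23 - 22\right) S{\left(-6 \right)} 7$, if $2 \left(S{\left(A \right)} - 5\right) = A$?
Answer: $14$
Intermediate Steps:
$S{\left(A \right)} = 5 + \frac{A}{2}$
$\left(23 - 22\right) S{\left(-6 \right)} 7 = \left(23 - 22\right) \left(5 + \frac{1}{2} \left(-6\right)\right) 7 = 1 \left(5 - 3\right) 7 = 1 \cdot 2 \cdot 7 = 2 \cdot 7 = 14$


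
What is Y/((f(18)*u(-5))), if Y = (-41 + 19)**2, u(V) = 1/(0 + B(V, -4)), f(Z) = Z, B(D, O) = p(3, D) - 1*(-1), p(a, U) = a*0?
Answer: 242/9 ≈ 26.889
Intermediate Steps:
p(a, U) = 0
B(D, O) = 1 (B(D, O) = 0 - 1*(-1) = 0 + 1 = 1)
u(V) = 1 (u(V) = 1/(0 + 1) = 1/1 = 1)
Y = 484 (Y = (-22)**2 = 484)
Y/((f(18)*u(-5))) = 484/((18*1)) = 484/18 = 484*(1/18) = 242/9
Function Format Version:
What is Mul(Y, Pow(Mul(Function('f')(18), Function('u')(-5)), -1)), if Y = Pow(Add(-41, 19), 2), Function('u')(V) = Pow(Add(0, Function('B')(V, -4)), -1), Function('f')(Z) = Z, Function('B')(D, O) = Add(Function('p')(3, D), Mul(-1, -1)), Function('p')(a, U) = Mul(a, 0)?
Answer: Rational(242, 9) ≈ 26.889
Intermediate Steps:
Function('p')(a, U) = 0
Function('B')(D, O) = 1 (Function('B')(D, O) = Add(0, Mul(-1, -1)) = Add(0, 1) = 1)
Function('u')(V) = 1 (Function('u')(V) = Pow(Add(0, 1), -1) = Pow(1, -1) = 1)
Y = 484 (Y = Pow(-22, 2) = 484)
Mul(Y, Pow(Mul(Function('f')(18), Function('u')(-5)), -1)) = Mul(484, Pow(Mul(18, 1), -1)) = Mul(484, Pow(18, -1)) = Mul(484, Rational(1, 18)) = Rational(242, 9)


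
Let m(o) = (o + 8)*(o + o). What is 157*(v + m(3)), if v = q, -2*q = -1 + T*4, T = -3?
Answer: 22765/2 ≈ 11383.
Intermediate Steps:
q = 13/2 (q = -(-1 - 3*4)/2 = -(-1 - 12)/2 = -½*(-13) = 13/2 ≈ 6.5000)
v = 13/2 ≈ 6.5000
m(o) = 2*o*(8 + o) (m(o) = (8 + o)*(2*o) = 2*o*(8 + o))
157*(v + m(3)) = 157*(13/2 + 2*3*(8 + 3)) = 157*(13/2 + 2*3*11) = 157*(13/2 + 66) = 157*(145/2) = 22765/2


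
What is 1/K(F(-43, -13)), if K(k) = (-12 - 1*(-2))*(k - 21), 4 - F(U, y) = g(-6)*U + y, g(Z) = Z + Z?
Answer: 1/5200 ≈ 0.00019231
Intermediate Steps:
g(Z) = 2*Z
F(U, y) = 4 - y + 12*U (F(U, y) = 4 - ((2*(-6))*U + y) = 4 - (-12*U + y) = 4 - (y - 12*U) = 4 + (-y + 12*U) = 4 - y + 12*U)
K(k) = 210 - 10*k (K(k) = (-12 + 2)*(-21 + k) = -10*(-21 + k) = 210 - 10*k)
1/K(F(-43, -13)) = 1/(210 - 10*(4 - 1*(-13) + 12*(-43))) = 1/(210 - 10*(4 + 13 - 516)) = 1/(210 - 10*(-499)) = 1/(210 + 4990) = 1/5200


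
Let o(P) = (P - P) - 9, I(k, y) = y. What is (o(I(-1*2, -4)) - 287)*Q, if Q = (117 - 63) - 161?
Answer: 31672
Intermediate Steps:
o(P) = -9 (o(P) = 0 - 9 = -9)
Q = -107 (Q = 54 - 161 = -107)
(o(I(-1*2, -4)) - 287)*Q = (-9 - 287)*(-107) = -296*(-107) = 31672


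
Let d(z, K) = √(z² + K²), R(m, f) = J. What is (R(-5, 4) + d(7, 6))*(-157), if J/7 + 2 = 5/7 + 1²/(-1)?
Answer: 2512 - 157*√85 ≈ 1064.5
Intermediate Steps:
J = -16 (J = -14 + 7*(5/7 + 1²/(-1)) = -14 + 7*(5*(⅐) + 1*(-1)) = -14 + 7*(5/7 - 1) = -14 + 7*(-2/7) = -14 - 2 = -16)
R(m, f) = -16
d(z, K) = √(K² + z²)
(R(-5, 4) + d(7, 6))*(-157) = (-16 + √(6² + 7²))*(-157) = (-16 + √(36 + 49))*(-157) = (-16 + √85)*(-157) = 2512 - 157*√85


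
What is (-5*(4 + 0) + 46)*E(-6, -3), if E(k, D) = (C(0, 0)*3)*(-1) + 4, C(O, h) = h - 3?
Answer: 338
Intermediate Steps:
C(O, h) = -3 + h
E(k, D) = 13 (E(k, D) = ((-3 + 0)*3)*(-1) + 4 = -3*3*(-1) + 4 = -9*(-1) + 4 = 9 + 4 = 13)
(-5*(4 + 0) + 46)*E(-6, -3) = (-5*(4 + 0) + 46)*13 = (-5*4 + 46)*13 = (-20 + 46)*13 = 26*13 = 338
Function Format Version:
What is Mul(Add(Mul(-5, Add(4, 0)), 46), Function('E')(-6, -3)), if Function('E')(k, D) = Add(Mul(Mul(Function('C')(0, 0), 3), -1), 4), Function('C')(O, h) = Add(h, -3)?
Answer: 338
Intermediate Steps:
Function('C')(O, h) = Add(-3, h)
Function('E')(k, D) = 13 (Function('E')(k, D) = Add(Mul(Mul(Add(-3, 0), 3), -1), 4) = Add(Mul(Mul(-3, 3), -1), 4) = Add(Mul(-9, -1), 4) = Add(9, 4) = 13)
Mul(Add(Mul(-5, Add(4, 0)), 46), Function('E')(-6, -3)) = Mul(Add(Mul(-5, Add(4, 0)), 46), 13) = Mul(Add(Mul(-5, 4), 46), 13) = Mul(Add(-20, 46), 13) = Mul(26, 13) = 338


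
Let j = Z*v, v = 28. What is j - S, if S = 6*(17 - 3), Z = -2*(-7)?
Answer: 308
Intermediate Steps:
Z = 14
j = 392 (j = 14*28 = 392)
S = 84 (S = 6*14 = 84)
j - S = 392 - 1*84 = 392 - 84 = 308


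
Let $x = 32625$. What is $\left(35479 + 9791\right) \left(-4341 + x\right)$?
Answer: $1280416680$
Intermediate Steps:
$\left(35479 + 9791\right) \left(-4341 + x\right) = \left(35479 + 9791\right) \left(-4341 + 32625\right) = 45270 \cdot 28284 = 1280416680$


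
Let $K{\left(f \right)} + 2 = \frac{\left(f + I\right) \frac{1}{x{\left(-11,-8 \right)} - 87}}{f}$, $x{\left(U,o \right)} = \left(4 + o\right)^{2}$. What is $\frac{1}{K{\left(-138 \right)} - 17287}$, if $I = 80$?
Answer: $- \frac{4899}{84698840} \approx -5.784 \cdot 10^{-5}$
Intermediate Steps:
$K{\left(f \right)} = -2 + \frac{- \frac{80}{71} - \frac{f}{71}}{f}$ ($K{\left(f \right)} = -2 + \frac{\left(f + 80\right) \frac{1}{\left(4 - 8\right)^{2} - 87}}{f} = -2 + \frac{\left(80 + f\right) \frac{1}{\left(-4\right)^{2} - 87}}{f} = -2 + \frac{\left(80 + f\right) \frac{1}{16 - 87}}{f} = -2 + \frac{\left(80 + f\right) \frac{1}{-71}}{f} = -2 + \frac{\left(80 + f\right) \left(- \frac{1}{71}\right)}{f} = -2 + \frac{- \frac{80}{71} - \frac{f}{71}}{f}$)
$\frac{1}{K{\left(-138 \right)} - 17287} = \frac{1}{\frac{-80 - -19734}{71 \left(-138\right)} - 17287} = \frac{1}{\frac{1}{71} \left(- \frac{1}{138}\right) \left(-80 + 19734\right) - 17287} = \frac{1}{\frac{1}{71} \left(- \frac{1}{138}\right) 19654 - 17287} = \frac{1}{- \frac{9827}{4899} - 17287} = \frac{1}{- \frac{84698840}{4899}} = - \frac{4899}{84698840}$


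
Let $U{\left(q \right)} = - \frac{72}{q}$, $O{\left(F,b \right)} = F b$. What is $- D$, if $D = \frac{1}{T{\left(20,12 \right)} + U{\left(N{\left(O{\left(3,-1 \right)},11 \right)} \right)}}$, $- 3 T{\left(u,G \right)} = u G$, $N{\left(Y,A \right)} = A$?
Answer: $\frac{11}{952} \approx 0.011555$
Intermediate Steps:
$T{\left(u,G \right)} = - \frac{G u}{3}$ ($T{\left(u,G \right)} = - \frac{u G}{3} = - \frac{G u}{3}$)
$D = - \frac{11}{952}$ ($D = \frac{1}{\left(- \frac{1}{3}\right) 12 \cdot 20 - \frac{72}{11}} = \frac{1}{-80 - \frac{72}{11}} = \frac{1}{- \frac{952}{11}} = - \frac{11}{952} \approx -0.011555$)
$- D = \left(-1\right) \left(- \frac{11}{952}\right) = \frac{11}{952}$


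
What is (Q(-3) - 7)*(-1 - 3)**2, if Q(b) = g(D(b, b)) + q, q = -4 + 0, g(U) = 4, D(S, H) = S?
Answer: -112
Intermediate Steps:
q = -4
Q(b) = 0 (Q(b) = 4 - 4 = 0)
(Q(-3) - 7)*(-1 - 3)**2 = (0 - 7)*(-1 - 3)**2 = -7*(-4)**2 = -7*16 = -112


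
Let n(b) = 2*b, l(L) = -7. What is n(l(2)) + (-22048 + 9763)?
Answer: -12299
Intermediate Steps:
n(l(2)) + (-22048 + 9763) = 2*(-7) + (-22048 + 9763) = -14 - 12285 = -12299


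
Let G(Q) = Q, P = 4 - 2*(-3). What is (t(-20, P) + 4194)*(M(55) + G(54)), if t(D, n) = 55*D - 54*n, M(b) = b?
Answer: 278386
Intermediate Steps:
P = 10 (P = 4 + 6 = 10)
t(D, n) = -54*n + 55*D
(t(-20, P) + 4194)*(M(55) + G(54)) = ((-54*10 + 55*(-20)) + 4194)*(55 + 54) = ((-540 - 1100) + 4194)*109 = (-1640 + 4194)*109 = 2554*109 = 278386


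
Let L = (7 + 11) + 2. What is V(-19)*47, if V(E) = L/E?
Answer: -940/19 ≈ -49.474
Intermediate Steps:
L = 20 (L = 18 + 2 = 20)
V(E) = 20/E
V(-19)*47 = (20/(-19))*47 = (20*(-1/19))*47 = -20/19*47 = -940/19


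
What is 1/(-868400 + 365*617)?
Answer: -1/643195 ≈ -1.5547e-6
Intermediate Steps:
1/(-868400 + 365*617) = 1/(-868400 + 225205) = 1/(-643195) = -1/643195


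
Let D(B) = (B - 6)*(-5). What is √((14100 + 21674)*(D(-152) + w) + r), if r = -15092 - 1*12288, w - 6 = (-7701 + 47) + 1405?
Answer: I*√195103002 ≈ 13968.0*I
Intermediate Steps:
D(B) = 30 - 5*B (D(B) = (-6 + B)*(-5) = 30 - 5*B)
w = -6243 (w = 6 + ((-7701 + 47) + 1405) = 6 + (-7654 + 1405) = 6 - 6249 = -6243)
r = -27380 (r = -15092 - 12288 = -27380)
√((14100 + 21674)*(D(-152) + w) + r) = √((14100 + 21674)*((30 - 5*(-152)) - 6243) - 27380) = √(35774*((30 + 760) - 6243) - 27380) = √(35774*(790 - 6243) - 27380) = √(35774*(-5453) - 27380) = √(-195075622 - 27380) = √(-195103002) = I*√195103002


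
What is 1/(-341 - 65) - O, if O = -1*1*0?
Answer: -1/406 ≈ -0.0024631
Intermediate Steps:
O = 0 (O = -1*0 = 0)
1/(-341 - 65) - O = 1/(-341 - 65) - 1*0 = 1/(-406) + 0 = -1/406 + 0 = -1/406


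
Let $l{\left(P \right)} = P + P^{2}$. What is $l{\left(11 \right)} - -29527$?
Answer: $29659$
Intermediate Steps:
$l{\left(11 \right)} - -29527 = 11 \left(1 + 11\right) - -29527 = 11 \cdot 12 + 29527 = 132 + 29527 = 29659$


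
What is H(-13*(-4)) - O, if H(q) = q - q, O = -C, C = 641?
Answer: 641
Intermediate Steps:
O = -641 (O = -1*641 = -641)
H(q) = 0
H(-13*(-4)) - O = 0 - 1*(-641) = 0 + 641 = 641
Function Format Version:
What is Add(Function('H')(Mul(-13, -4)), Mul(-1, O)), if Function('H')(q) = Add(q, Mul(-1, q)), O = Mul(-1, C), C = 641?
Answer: 641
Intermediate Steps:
O = -641 (O = Mul(-1, 641) = -641)
Function('H')(q) = 0
Add(Function('H')(Mul(-13, -4)), Mul(-1, O)) = Add(0, Mul(-1, -641)) = Add(0, 641) = 641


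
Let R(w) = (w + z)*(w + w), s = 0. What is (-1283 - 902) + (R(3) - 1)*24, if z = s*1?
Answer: -1777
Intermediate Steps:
z = 0 (z = 0*1 = 0)
R(w) = 2*w² (R(w) = (w + 0)*(w + w) = w*(2*w) = 2*w²)
(-1283 - 902) + (R(3) - 1)*24 = (-1283 - 902) + (2*3² - 1)*24 = -2185 + (2*9 - 1)*24 = -2185 + (18 - 1)*24 = -2185 + 17*24 = -2185 + 408 = -1777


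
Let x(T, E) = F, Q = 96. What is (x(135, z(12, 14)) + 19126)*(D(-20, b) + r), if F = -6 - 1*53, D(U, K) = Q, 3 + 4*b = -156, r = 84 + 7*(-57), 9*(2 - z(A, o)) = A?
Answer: -4175673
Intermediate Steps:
z(A, o) = 2 - A/9
r = -315 (r = 84 - 399 = -315)
b = -159/4 (b = -3/4 + (1/4)*(-156) = -3/4 - 39 = -159/4 ≈ -39.750)
D(U, K) = 96
F = -59 (F = -6 - 53 = -59)
x(T, E) = -59
(x(135, z(12, 14)) + 19126)*(D(-20, b) + r) = (-59 + 19126)*(96 - 315) = 19067*(-219) = -4175673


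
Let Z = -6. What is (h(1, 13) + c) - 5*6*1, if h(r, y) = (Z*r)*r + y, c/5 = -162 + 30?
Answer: -683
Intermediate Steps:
c = -660 (c = 5*(-162 + 30) = 5*(-132) = -660)
h(r, y) = y - 6*r² (h(r, y) = (-6*r)*r + y = -6*r² + y = y - 6*r²)
(h(1, 13) + c) - 5*6*1 = ((13 - 6*1²) - 660) - 5*6*1 = ((13 - 6*1) - 660) - 30*1 = ((13 - 6) - 660) - 30 = (7 - 660) - 30 = -653 - 30 = -683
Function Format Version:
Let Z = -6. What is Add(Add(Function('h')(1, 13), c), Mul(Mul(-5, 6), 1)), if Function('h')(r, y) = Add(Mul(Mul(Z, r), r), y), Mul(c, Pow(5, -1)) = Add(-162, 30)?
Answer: -683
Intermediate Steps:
c = -660 (c = Mul(5, Add(-162, 30)) = Mul(5, -132) = -660)
Function('h')(r, y) = Add(y, Mul(-6, Pow(r, 2))) (Function('h')(r, y) = Add(Mul(Mul(-6, r), r), y) = Add(Mul(-6, Pow(r, 2)), y) = Add(y, Mul(-6, Pow(r, 2))))
Add(Add(Function('h')(1, 13), c), Mul(Mul(-5, 6), 1)) = Add(Add(Add(13, Mul(-6, Pow(1, 2))), -660), Mul(Mul(-5, 6), 1)) = Add(Add(Add(13, Mul(-6, 1)), -660), Mul(-30, 1)) = Add(Add(Add(13, -6), -660), -30) = Add(Add(7, -660), -30) = Add(-653, -30) = -683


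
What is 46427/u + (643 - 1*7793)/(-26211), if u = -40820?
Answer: -925035097/1069933020 ≈ -0.86457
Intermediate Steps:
46427/u + (643 - 1*7793)/(-26211) = 46427/(-40820) + (643 - 1*7793)/(-26211) = 46427*(-1/40820) + (643 - 7793)*(-1/26211) = -46427/40820 - 7150*(-1/26211) = -46427/40820 + 7150/26211 = -925035097/1069933020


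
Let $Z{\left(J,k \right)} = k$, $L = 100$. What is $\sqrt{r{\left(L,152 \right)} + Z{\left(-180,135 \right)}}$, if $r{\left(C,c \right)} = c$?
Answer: $\sqrt{287} \approx 16.941$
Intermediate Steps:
$\sqrt{r{\left(L,152 \right)} + Z{\left(-180,135 \right)}} = \sqrt{152 + 135} = \sqrt{287}$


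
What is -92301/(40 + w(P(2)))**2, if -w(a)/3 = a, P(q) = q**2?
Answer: -92301/784 ≈ -117.73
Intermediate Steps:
w(a) = -3*a
-92301/(40 + w(P(2)))**2 = -92301/(40 - 3*2**2)**2 = -92301/(40 - 3*4)**2 = -92301/(40 - 12)**2 = -92301/(28**2) = -92301/784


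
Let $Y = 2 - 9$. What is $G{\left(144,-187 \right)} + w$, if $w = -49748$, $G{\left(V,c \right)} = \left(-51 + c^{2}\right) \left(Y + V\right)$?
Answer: $4734018$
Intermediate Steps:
$Y = -7$ ($Y = 2 - 9 = -7$)
$G{\left(V,c \right)} = \left(-51 + c^{2}\right) \left(-7 + V\right)$
$G{\left(144,-187 \right)} + w = \left(357 - 7344 - 7 \left(-187\right)^{2} + 144 \left(-187\right)^{2}\right) - 49748 = \left(357 - 7344 - 244783 + 144 \cdot 34969\right) - 49748 = \left(357 - 7344 - 244783 + 5035536\right) - 49748 = 4783766 - 49748 = 4734018$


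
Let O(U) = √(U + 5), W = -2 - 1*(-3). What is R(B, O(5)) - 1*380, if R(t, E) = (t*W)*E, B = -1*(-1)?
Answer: -380 + √10 ≈ -376.84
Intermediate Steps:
W = 1 (W = -2 + 3 = 1)
O(U) = √(5 + U)
B = 1
R(t, E) = E*t (R(t, E) = (t*1)*E = t*E = E*t)
R(B, O(5)) - 1*380 = √(5 + 5)*1 - 1*380 = √10*1 - 380 = √10 - 380 = -380 + √10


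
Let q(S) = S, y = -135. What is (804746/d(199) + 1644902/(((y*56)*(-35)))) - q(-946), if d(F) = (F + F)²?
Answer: 716497384543/748458900 ≈ 957.30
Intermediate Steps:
d(F) = 4*F² (d(F) = (2*F)² = 4*F²)
(804746/d(199) + 1644902/(((y*56)*(-35)))) - q(-946) = (804746/((4*199²)) + 1644902/((-135*56*(-35)))) - 1*(-946) = (804746/((4*39601)) + 1644902/((-7560*(-35)))) + 946 = (804746/158404 + 1644902/264600) + 946 = (804746*(1/158404) + 1644902*(1/264600)) + 946 = (402373/79202 + 117493/18900) + 946 = 8455265143/748458900 + 946 = 716497384543/748458900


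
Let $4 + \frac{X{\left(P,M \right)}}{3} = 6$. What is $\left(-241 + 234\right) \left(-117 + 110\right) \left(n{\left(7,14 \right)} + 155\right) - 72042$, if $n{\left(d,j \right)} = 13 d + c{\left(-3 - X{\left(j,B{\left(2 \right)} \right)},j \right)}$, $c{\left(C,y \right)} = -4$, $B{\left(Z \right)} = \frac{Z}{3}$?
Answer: $-60184$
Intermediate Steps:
$B{\left(Z \right)} = \frac{Z}{3}$ ($B{\left(Z \right)} = Z \frac{1}{3} = \frac{Z}{3}$)
$X{\left(P,M \right)} = 6$ ($X{\left(P,M \right)} = -12 + 3 \cdot 6 = -12 + 18 = 6$)
$n{\left(d,j \right)} = -4 + 13 d$ ($n{\left(d,j \right)} = 13 d - 4 = -4 + 13 d$)
$\left(-241 + 234\right) \left(-117 + 110\right) \left(n{\left(7,14 \right)} + 155\right) - 72042 = \left(-241 + 234\right) \left(-117 + 110\right) \left(\left(-4 + 13 \cdot 7\right) + 155\right) - 72042 = - 7 \left(- 7 \left(\left(-4 + 91\right) + 155\right)\right) - 72042 = - 7 \left(- 7 \left(87 + 155\right)\right) - 72042 = - 7 \left(\left(-7\right) 242\right) - 72042 = \left(-7\right) \left(-1694\right) - 72042 = 11858 - 72042 = -60184$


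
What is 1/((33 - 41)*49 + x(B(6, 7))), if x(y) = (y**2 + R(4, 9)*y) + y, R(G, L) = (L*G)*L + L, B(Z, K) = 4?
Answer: 1/960 ≈ 0.0010417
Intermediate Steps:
R(G, L) = L + G*L**2 (R(G, L) = (G*L)*L + L = G*L**2 + L = L + G*L**2)
x(y) = y**2 + 334*y (x(y) = (y**2 + (9*(1 + 4*9))*y) + y = (y**2 + (9*(1 + 36))*y) + y = (y**2 + (9*37)*y) + y = (y**2 + 333*y) + y = y**2 + 334*y)
1/((33 - 41)*49 + x(B(6, 7))) = 1/((33 - 41)*49 + 4*(334 + 4)) = 1/(-8*49 + 4*338) = 1/(-392 + 1352) = 1/960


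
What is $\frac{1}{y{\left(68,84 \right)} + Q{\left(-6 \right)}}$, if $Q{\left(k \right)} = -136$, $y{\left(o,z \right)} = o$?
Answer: $- \frac{1}{68} \approx -0.014706$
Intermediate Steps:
$\frac{1}{y{\left(68,84 \right)} + Q{\left(-6 \right)}} = \frac{1}{68 - 136} = \frac{1}{-68} = - \frac{1}{68}$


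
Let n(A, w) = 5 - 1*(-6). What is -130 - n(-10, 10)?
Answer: -141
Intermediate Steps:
n(A, w) = 11 (n(A, w) = 5 + 6 = 11)
-130 - n(-10, 10) = -130 - 1*11 = -130 - 11 = -141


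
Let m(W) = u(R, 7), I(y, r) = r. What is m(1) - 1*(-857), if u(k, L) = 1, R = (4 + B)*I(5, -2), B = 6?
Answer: 858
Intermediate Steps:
R = -20 (R = (4 + 6)*(-2) = 10*(-2) = -20)
m(W) = 1
m(1) - 1*(-857) = 1 - 1*(-857) = 1 + 857 = 858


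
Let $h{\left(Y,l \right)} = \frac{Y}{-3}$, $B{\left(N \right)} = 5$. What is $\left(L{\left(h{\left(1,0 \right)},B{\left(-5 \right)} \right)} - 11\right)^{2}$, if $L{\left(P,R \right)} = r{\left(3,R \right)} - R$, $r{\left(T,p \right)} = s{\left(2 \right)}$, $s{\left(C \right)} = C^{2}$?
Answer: $144$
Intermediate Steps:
$r{\left(T,p \right)} = 4$ ($r{\left(T,p \right)} = 2^{2} = 4$)
$h{\left(Y,l \right)} = - \frac{Y}{3}$ ($h{\left(Y,l \right)} = Y \left(- \frac{1}{3}\right) = - \frac{Y}{3}$)
$L{\left(P,R \right)} = 4 - R$
$\left(L{\left(h{\left(1,0 \right)},B{\left(-5 \right)} \right)} - 11\right)^{2} = \left(\left(4 - 5\right) - 11\right)^{2} = \left(-1 - 11\right)^{2} = \left(-12\right)^{2} = 144$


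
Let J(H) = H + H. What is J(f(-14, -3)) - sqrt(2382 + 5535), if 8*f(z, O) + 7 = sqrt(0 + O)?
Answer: -7/4 - sqrt(7917) + I*sqrt(3)/4 ≈ -90.728 + 0.43301*I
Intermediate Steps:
f(z, O) = -7/8 + sqrt(O)/8 (f(z, O) = -7/8 + sqrt(0 + O)/8 = -7/8 + sqrt(O)/8)
J(H) = 2*H
J(f(-14, -3)) - sqrt(2382 + 5535) = 2*(-7/8 + sqrt(-3)/8) - sqrt(2382 + 5535) = 2*(-7/8 + (I*sqrt(3))/8) - sqrt(7917) = 2*(-7/8 + I*sqrt(3)/8) - sqrt(7917) = (-7/4 + I*sqrt(3)/4) - sqrt(7917) = -7/4 - sqrt(7917) + I*sqrt(3)/4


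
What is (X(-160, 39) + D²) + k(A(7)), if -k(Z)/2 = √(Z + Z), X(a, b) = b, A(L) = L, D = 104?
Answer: 10855 - 2*√14 ≈ 10848.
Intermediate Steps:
k(Z) = -2*√2*√Z (k(Z) = -2*√(Z + Z) = -2*√2*√Z)
(X(-160, 39) + D²) + k(A(7)) = (39 + 104²) - 2*√2*√7 = (39 + 10816) - 2*√14 = 10855 - 2*√14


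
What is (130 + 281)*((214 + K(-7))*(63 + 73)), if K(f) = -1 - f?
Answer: 12297120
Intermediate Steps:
(130 + 281)*((214 + K(-7))*(63 + 73)) = (130 + 281)*((214 + (-1 - 1*(-7)))*(63 + 73)) = 411*((214 + (-1 + 7))*136) = 411*((214 + 6)*136) = 411*(220*136) = 411*29920 = 12297120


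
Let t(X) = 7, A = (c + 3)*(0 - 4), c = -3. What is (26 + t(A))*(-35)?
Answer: -1155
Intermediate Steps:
A = 0 (A = (-3 + 3)*(0 - 4) = 0*(-4) = 0)
(26 + t(A))*(-35) = (26 + 7)*(-35) = 33*(-35) = -1155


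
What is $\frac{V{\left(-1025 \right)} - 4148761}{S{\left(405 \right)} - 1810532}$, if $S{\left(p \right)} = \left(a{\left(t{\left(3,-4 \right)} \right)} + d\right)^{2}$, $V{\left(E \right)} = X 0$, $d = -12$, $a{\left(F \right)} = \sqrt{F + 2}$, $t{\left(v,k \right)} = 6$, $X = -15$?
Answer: $\frac{625902828265}{273122978316} - \frac{4148761 \sqrt{2}}{68280744579} \approx 2.2916$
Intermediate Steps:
$a{\left(F \right)} = \sqrt{2 + F}$
$V{\left(E \right)} = 0$ ($V{\left(E \right)} = \left(-15\right) 0 = 0$)
$S{\left(p \right)} = \left(-12 + 2 \sqrt{2}\right)^{2}$ ($S{\left(p \right)} = \left(\sqrt{2 + 6} - 12\right)^{2} = \left(\sqrt{8} - 12\right)^{2} = \left(2 \sqrt{2} - 12\right)^{2} = \left(-12 + 2 \sqrt{2}\right)^{2}$)
$\frac{V{\left(-1025 \right)} - 4148761}{S{\left(405 \right)} - 1810532} = \frac{0 - 4148761}{\left(152 - 48 \sqrt{2}\right) - 1810532} = - \frac{4148761}{-1810380 - 48 \sqrt{2}}$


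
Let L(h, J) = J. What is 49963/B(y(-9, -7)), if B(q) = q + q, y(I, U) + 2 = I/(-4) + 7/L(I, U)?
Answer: -99926/3 ≈ -33309.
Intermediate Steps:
y(I, U) = -2 + 7/U - I/4 (y(I, U) = -2 + (I/(-4) + 7/U) = -2 + (I*(-¼) + 7/U) = -2 + (-I/4 + 7/U) = -2 + (7/U - I/4) = -2 + 7/U - I/4)
B(q) = 2*q
49963/B(y(-9, -7)) = 49963/((2*(-2 + 7/(-7) - ¼*(-9)))) = 49963/((2*(-2 + 7*(-⅐) + 9/4))) = 49963/((2*(-2 - 1 + 9/4))) = 49963/((2*(-¾))) = 49963/(-3/2) = 49963*(-⅔) = -99926/3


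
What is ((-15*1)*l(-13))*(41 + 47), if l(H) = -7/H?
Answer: -9240/13 ≈ -710.77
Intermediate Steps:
((-15*1)*l(-13))*(41 + 47) = ((-15*1)*(-7/(-13)))*(41 + 47) = -(-105)*(-1)/13*88 = -15*7/13*88 = -105/13*88 = -9240/13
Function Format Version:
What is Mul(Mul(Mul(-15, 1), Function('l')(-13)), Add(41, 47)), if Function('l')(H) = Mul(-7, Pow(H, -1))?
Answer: Rational(-9240, 13) ≈ -710.77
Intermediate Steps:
Mul(Mul(Mul(-15, 1), Function('l')(-13)), Add(41, 47)) = Mul(Mul(Mul(-15, 1), Mul(-7, Pow(-13, -1))), Add(41, 47)) = Mul(Mul(-15, Mul(-7, Rational(-1, 13))), 88) = Mul(Mul(-15, Rational(7, 13)), 88) = Mul(Rational(-105, 13), 88) = Rational(-9240, 13)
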